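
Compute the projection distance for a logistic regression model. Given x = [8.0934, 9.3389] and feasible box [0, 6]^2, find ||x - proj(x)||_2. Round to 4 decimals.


Project each component onto [0, 6].
clip(8.0934) = 6.0, clip(9.3389) = 6.0
Projection = [6.0, 6.0]
Squared diffs: [4.3823, 11.1483]
Distance = sqrt(15.5306) = 3.9409


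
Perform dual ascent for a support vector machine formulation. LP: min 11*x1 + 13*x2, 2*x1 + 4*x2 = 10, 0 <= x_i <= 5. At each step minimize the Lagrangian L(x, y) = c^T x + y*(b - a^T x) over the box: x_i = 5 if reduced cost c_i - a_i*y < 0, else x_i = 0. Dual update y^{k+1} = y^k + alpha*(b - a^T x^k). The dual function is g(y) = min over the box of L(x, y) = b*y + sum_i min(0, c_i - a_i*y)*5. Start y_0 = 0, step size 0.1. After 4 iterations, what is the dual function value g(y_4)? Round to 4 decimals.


Dual ascent for LP: min 11*x1 + 13*x2, 2*x1 + 4*x2 = 10, 0 <= x_i <= 5
Step 1: y^k = 0.0, reduced costs: (11.0, 13.0)
  x^k = (0.0, 0.0), subgradient = b - a^T x = 10.0
  y^{k+1} = 0.0 + 0.1*10.0 = 1.0
Step 2: y^k = 1.0, reduced costs: (9.0, 9.0)
  x^k = (0.0, 0.0), subgradient = b - a^T x = 10.0
  y^{k+1} = 1.0 + 0.1*10.0 = 2.0
Step 3: y^k = 2.0, reduced costs: (7.0, 5.0)
  x^k = (0.0, 0.0), subgradient = b - a^T x = 10.0
  y^{k+1} = 2.0 + 0.1*10.0 = 3.0
Step 4: y^k = 3.0, reduced costs: (5.0, 1.0)
  x^k = (0.0, 0.0), subgradient = b - a^T x = 10.0
  y^{k+1} = 3.0 + 0.1*10.0 = 4.0
Dual objective at y_4 = 4.0: reduced costs (3.0, -3.0), box minimizer x = (0.0, 5.0)
g(y_4) = b*y + (c1 - a1*y)*x1 + (c2 - a2*y)*x2 = 10*4.0 + 3.0*0.0 + (-3.0)*5.0 = 40.0 + 0.0 - 15.0 = 25.0


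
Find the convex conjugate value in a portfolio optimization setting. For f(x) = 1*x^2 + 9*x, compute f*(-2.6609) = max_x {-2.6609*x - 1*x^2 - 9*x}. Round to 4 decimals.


f*(y) = sup_x {y*x - a*x^2 - b*x} = sup_x {(y-b)*x - a*x^2}
FOC: (y - b) - 2a*x = 0 => x* = (y - b)/(2a)
x* = (-2.6609 - 9)/(2*1) = -5.8305
f*(-2.6609) = (y-b)^2/(4a) = (-2.6609 - 9)^2/(4*1)
= 135.9766/4 = 33.9941


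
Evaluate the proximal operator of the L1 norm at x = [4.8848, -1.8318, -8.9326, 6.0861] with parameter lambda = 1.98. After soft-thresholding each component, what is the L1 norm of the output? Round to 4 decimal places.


Soft-thresholding with lambda = 1.98:
prox(4.8848) = sign(4.8848)*max(|4.8848| - 1.98, 0) = 2.9048
prox(-1.8318) = sign(-1.8318)*max(|-1.8318| - 1.98, 0) = 0.0
prox(-8.9326) = sign(-8.9326)*max(|-8.9326| - 1.98, 0) = -6.9526
prox(6.0861) = sign(6.0861)*max(|6.0861| - 1.98, 0) = 4.1061
prox(x) = [2.9048, 0.0, -6.9526, 4.1061]
||prox(x)||_1 = 2.9048 + 0.0 + 6.9526 + 4.1061 = 13.9635


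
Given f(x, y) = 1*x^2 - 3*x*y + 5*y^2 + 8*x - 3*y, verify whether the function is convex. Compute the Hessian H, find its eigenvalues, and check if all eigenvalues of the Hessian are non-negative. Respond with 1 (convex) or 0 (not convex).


The Hessian of f(x,y) = 1*x^2 - 3*x*y + 5*y^2 + 8*x - 3*y is:
H = [[2, -3], [-3, 10]]
Trace = 2 + 10 = 12
Determinant = 2*10 - (-3)^2 = 11
Discriminant = (12)^2 - 4*11 = 100.0
Eigenvalues: lambda_1 = 1.0, lambda_2 = 11.0
The function is convex.

1


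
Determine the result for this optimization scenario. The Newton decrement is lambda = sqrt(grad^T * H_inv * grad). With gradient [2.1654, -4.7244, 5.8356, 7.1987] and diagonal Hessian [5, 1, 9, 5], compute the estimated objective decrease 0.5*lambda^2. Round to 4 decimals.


Step 1: H is diagonal, so H^(-1) * g = [0.4331, -4.7244, 0.6484, 1.4397].
Step 2: g^T H^(-1) g = sum_i g_i^2 / H_ii
  = (2.1654)^2/5 + (-4.7244)^2/1 + (5.8356)^2/9 + (7.1987)^2/5
  = 0.9378 + 22.32 + 3.7838 + 10.3643 = 37.4058
Step 3: Objective decrease = 0.5 * g^T H^(-1) g = 18.7029


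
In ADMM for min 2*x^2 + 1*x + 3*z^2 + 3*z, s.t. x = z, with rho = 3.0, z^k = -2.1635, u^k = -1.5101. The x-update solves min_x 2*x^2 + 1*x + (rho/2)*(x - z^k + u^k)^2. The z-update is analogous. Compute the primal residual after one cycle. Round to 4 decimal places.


ADMM iteration with rho = 3.0, z^k = -2.1635, u^k = -1.5101
Step 1: x-update.
Minimize 2*x^2 + 1*x + (3.0/2)*(x + 2.1635 - 1.5101)^2
FOC: (2*2 + 3.0)*x = -1 + 3.0*(-2.1635 + 1.5101)
x^{k+1} = -0.4229
Step 2: z-update.
Minimize 3*z^2 + 3*z + (3.0/2)*(-0.4229 - z - 1.5101)^2
FOC: (2*3 + 3.0)*z = -3 + 3.0*(-0.4229 - 1.5101)
z^{k+1} = -0.9777
Step 3: u-update.
u^{k+1} = -1.5101 - 0.4229 + 0.9777 = -0.9553
Step 4: Primal residual = |-0.4229 + 0.9777| = 0.5548


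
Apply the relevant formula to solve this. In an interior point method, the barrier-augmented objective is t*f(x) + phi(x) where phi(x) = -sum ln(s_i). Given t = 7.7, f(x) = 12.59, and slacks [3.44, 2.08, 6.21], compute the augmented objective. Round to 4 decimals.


Step 1: Compute log-barrier.
ln values: [1.2355, 0.7324, 1.8262]
phi = -(1.2355 + 0.7324 + 1.8262) = -3.794
Step 2: Compute augmented objective.
t*f(x) = 7.7*12.59 = 96.943
Total = 96.943 - 3.794 = 93.149


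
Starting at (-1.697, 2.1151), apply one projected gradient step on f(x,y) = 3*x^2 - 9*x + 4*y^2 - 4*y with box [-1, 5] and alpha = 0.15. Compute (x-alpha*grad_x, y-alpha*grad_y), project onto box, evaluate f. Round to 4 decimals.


Step 1: Compute gradient at (-1.697, 2.1151).
grad_x = 2*3*-1.697 - 9 = -19.182
grad_y = 2*4*2.1151 - 4 = 12.9208
Step 2: Gradient step.
x_raw = -1.697 - 0.15*-19.182 = 1.1803
y_raw = 2.1151 - 0.15*12.9208 = 0.177
Step 3: Project onto [-1, 5].
x_proj = clip(1.1803) = 1.1803
y_proj = clip(0.177) = 0.177
Step 4: Evaluate f.
f(1.1803, 0.177) = -7.026


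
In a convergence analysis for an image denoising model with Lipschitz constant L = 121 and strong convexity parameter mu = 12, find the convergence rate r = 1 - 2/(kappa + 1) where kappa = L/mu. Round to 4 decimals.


Step 1: Compute the condition number.
kappa = L/mu = 121/12 = 10.0833
Step 2: Compute the convergence rate.
r = 1 - 2/(kappa + 1) = 1 - 2*mu/(L + mu) = (L - mu)/(L + mu) = 109/133 = 0.8195


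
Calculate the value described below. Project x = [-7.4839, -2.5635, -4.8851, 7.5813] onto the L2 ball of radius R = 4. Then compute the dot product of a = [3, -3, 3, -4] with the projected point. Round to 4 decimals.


Step 1: Compute ||x|| (intermediates to 6 decimals).
||x|| = sqrt((-7.4839)^2 + (-2.5635)^2 + (-4.8851)^2 + 7.5813^2) = 11.996691
Step 2: Project.
Since ||x|| > R, scale = R/||x|| = 4/11.996691 = 0.333425, proj(x) = scale * x
proj(x) = [-2.495319, -0.854735, -1.628814, 2.527795]
Step 3: Dot product.
a^T * proj(x) = 3*(-2.495319) - 3*(-0.854735) + 3*(-1.628814) - 4*2.527795 = -19.9194


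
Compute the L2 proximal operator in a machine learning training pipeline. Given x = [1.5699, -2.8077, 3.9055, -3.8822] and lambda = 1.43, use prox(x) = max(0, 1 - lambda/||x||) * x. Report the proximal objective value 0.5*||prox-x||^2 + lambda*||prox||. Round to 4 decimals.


Step 1: Compute ||x||.
||x|| = 6.3775
Step 2: Compute scaling factor.
scale = max(0, 1 - 1.43/6.3775) = 0.7758
Step 3: prox(x) = [1.2179, -2.1781, 3.0298, -3.0117]
||prox(x)|| = 4.9475
Step 4: Proximal objective.
0.5*||prox-x||^2 = 1.0225
lambda*||prox|| = 7.0749
Total = 8.0973


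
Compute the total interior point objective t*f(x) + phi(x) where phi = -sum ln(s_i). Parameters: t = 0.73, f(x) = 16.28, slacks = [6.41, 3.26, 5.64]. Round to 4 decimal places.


Step 1: Compute log-barrier.
ln values: [1.8579, 1.1817, 1.7299]
phi = -(1.8579 + 1.1817 + 1.7299) = -4.7695
Step 2: Compute augmented objective.
t*f(x) = 0.73*16.28 = 11.8844
Total = 11.8844 - 4.7695 = 7.1149


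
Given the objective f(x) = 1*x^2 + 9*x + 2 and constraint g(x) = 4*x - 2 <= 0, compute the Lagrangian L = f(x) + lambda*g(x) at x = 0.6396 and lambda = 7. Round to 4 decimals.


Step 1: Evaluate f(x).
f(0.6396) = 1*0.6396^2 + 9*0.6396 + 2 = 8.1655
Step 2: Evaluate g(x).
g(0.6396) = 4*0.6396 - 2 = 0.5584
Step 3: Compute Lagrangian.
L = 8.1655 + 7*0.5584 = 12.0743


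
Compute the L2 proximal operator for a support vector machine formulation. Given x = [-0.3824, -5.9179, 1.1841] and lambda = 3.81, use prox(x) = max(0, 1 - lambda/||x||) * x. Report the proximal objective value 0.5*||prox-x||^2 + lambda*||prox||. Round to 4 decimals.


Step 1: Compute ||x||.
||x|| = 6.0473
Step 2: Compute scaling factor.
scale = max(0, 1 - 3.81/6.0473) = 0.37
Step 3: prox(x) = [-0.1415, -2.1894, 0.4381]
||prox(x)|| = 2.2373
Step 4: Proximal objective.
0.5*||prox-x||^2 = 7.2581
lambda*||prox|| = 8.5241
Total = 15.7822


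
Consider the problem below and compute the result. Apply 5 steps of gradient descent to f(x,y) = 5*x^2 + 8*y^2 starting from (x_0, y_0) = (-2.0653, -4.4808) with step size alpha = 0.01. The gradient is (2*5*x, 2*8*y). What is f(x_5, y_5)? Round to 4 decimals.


Gradient descent on f(x,y) = 5*x^2 + 8*y^2.
Starting point: (-2.0653, -4.4808), alpha = 0.01
Step 1: grad_x = 2*5*-2.0653 = -20.653, grad_y = 2*8*-4.4808 = -71.6928
  x_1 = -2.0653 - 0.01*-20.653 = -1.8588
  y_1 = -4.4808 - 0.01*-71.6928 = -3.7639
Step 2: grad_x = 2*5*-1.8588 = -18.5877, grad_y = 2*8*-3.7639 = -60.222
  x_2 = -1.8588 - 0.01*-18.5877 = -1.6729
  y_2 = -3.7639 - 0.01*-60.222 = -3.1617
Step 3: grad_x = 2*5*-1.6729 = -16.7289, grad_y = 2*8*-3.1617 = -50.5864
  x_3 = -1.6729 - 0.01*-16.7289 = -1.5056
  y_3 = -3.1617 - 0.01*-50.5864 = -2.6558
Step 4: grad_x = 2*5*-1.5056 = -15.056, grad_y = 2*8*-2.6558 = -42.4926
  x_4 = -1.5056 - 0.01*-15.056 = -1.355
  y_4 = -2.6558 - 0.01*-42.4926 = -2.2309
Step 5: grad_x = 2*5*-1.355 = -13.5504, grad_y = 2*8*-2.2309 = -35.6938
  x_5 = -1.355 - 0.01*-13.5504 = -1.2195
  y_5 = -2.2309 - 0.01*-35.6938 = -1.8739
f(-1.2195, -1.8739) = 5*(-1.2195)^2 + 8*(-1.8739)^2 = 35.5291


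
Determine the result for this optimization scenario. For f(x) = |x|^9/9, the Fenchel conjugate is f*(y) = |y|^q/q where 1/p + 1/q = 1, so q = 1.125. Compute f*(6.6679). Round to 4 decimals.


The conjugate exponent q satisfies 1/p + 1/q = 1.
p = 9, so q = 9/(9 - 1) = 1.125
|y|^q = 6.6679^1.125 = 8.4525
f*(6.6679) = 8.4525 / 1.125 = 7.5134


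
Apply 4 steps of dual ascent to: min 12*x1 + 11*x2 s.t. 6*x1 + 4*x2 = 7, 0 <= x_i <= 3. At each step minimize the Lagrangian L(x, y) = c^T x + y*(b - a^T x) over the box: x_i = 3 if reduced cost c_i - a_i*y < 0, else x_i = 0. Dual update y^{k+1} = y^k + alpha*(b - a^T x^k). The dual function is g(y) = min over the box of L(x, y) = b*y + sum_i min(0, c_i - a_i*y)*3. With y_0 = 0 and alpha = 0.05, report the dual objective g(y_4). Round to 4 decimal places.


Dual ascent for LP: min 12*x1 + 11*x2, 6*x1 + 4*x2 = 7, 0 <= x_i <= 3
Step 1: y^k = 0.0, reduced costs: (12.0, 11.0)
  x^k = (0.0, 0.0), subgradient = b - a^T x = 7.0
  y^{k+1} = 0.0 + 0.05*7.0 = 0.35
Step 2: y^k = 0.35, reduced costs: (9.9, 9.6)
  x^k = (0.0, 0.0), subgradient = b - a^T x = 7.0
  y^{k+1} = 0.35 + 0.05*7.0 = 0.7
Step 3: y^k = 0.7, reduced costs: (7.8, 8.2)
  x^k = (0.0, 0.0), subgradient = b - a^T x = 7.0
  y^{k+1} = 0.7 + 0.05*7.0 = 1.05
Step 4: y^k = 1.05, reduced costs: (5.7, 6.8)
  x^k = (0.0, 0.0), subgradient = b - a^T x = 7.0
  y^{k+1} = 1.05 + 0.05*7.0 = 1.4
Dual objective at y_4 = 1.4: reduced costs (3.6, 5.4), box minimizer x = (0.0, 0.0)
g(y_4) = b*y + (c1 - a1*y)*x1 + (c2 - a2*y)*x2 = 7*1.4 + 3.6*0.0 + 5.4*0.0 = 9.8 + 0.0 + 0.0 = 9.8


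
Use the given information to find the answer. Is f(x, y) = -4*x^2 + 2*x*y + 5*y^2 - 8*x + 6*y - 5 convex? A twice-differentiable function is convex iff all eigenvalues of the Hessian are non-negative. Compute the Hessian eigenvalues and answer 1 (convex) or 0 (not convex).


The Hessian of f(x,y) = -4*x^2 + 2*x*y + 5*y^2 - 8*x + 6*y - 5 is:
H = [[-8, 2], [2, 10]]
Trace = -8 + 10 = 2
Determinant = -8*10 - (2)^2 = -84
Discriminant = (2)^2 - 4*-84 = 340.0
Eigenvalues: lambda_1 = -8.2195, lambda_2 = 10.2195
The function is not convex.

0


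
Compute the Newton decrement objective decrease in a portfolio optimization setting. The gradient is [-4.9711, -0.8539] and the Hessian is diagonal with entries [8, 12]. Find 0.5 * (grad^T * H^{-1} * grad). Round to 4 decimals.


Step 1: H is diagonal, so H^(-1) * g = [-0.6214, -0.0712].
Step 2: g^T H^(-1) g = sum_i g_i^2 / H_ii
  = (-4.9711)^2/8 + (-0.8539)^2/12
  = 3.089 + 0.0608 = 3.1497
Step 3: Objective decrease = 0.5 * g^T H^(-1) g = 1.5749


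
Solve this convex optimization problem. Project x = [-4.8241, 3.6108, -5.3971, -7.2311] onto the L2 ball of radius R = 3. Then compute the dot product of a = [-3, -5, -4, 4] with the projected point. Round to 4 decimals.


Step 1: Compute ||x|| (intermediates to 6 decimals).
||x|| = sqrt((-4.8241)^2 + 3.6108^2 + (-5.3971)^2 + (-7.2311)^2) = 10.850222
Step 2: Project.
Since ||x|| > R, scale = R/||x|| = 3/10.850222 = 0.276492, proj(x) = scale * x
proj(x) = [-1.333825, 0.998357, -1.492255, -1.999341]
Step 3: Dot product.
a^T * proj(x) = -3*(-1.333825) - 5*0.998357 - 4*(-1.492255) + 4*(-1.999341) = -3.0187


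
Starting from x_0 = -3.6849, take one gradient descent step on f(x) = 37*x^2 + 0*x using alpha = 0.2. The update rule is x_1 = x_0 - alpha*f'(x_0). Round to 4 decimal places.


We compute the gradient at x_0 and apply the update.
f'(x) = 74*x + 0
f'(-3.6849) = 74*-3.6849 + 0 = -272.6826
x_1 = -3.6849 - 0.2*-272.6826 = 50.8516


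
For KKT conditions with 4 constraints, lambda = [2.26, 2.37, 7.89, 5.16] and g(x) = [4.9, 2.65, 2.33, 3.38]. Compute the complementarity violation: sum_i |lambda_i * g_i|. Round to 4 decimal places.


KKT complementary slackness check:
lambda_1 * g_1 = 2.26 * 4.9 = 11.074
lambda_2 * g_2 = 2.37 * 2.65 = 6.2805
lambda_3 * g_3 = 7.89 * 2.33 = 18.3837
lambda_4 * g_4 = 5.16 * 3.38 = 17.4408
Total violation = 11.074 + 6.2805 + 18.3837 + 17.4408 = 53.179


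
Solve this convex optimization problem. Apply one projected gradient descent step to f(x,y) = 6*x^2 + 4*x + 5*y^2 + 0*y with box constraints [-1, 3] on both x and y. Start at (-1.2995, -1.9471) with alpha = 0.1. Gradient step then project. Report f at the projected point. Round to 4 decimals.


Step 1: Compute gradient at (-1.2995, -1.9471).
grad_x = 2*6*-1.2995 + 4 = -11.594
grad_y = 2*5*-1.9471 + 0 = -19.471
Step 2: Gradient step.
x_raw = -1.2995 - 0.1*-11.594 = -0.1401
y_raw = -1.9471 - 0.1*-19.471 = 0.0
Step 3: Project onto [-1, 3].
x_proj = clip(-0.1401) = -0.1401
y_proj = clip(0.0) = 0.0
Step 4: Evaluate f.
f(-0.1401, 0.0) = -0.4426


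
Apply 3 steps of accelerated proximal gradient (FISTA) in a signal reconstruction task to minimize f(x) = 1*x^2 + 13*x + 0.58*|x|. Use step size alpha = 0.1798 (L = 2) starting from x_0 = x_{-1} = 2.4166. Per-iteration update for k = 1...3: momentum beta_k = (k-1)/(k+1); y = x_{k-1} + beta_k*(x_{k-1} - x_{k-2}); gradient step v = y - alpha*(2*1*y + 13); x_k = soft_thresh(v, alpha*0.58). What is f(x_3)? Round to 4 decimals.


FISTA on f(x) = 1*x^2 + 13*x + 0.58*|x|
L = 2, alpha = 0.1798
Iteration 1: beta = 0.0, y = 2.4166 + 0.0*(2.4166 - 2.4166) = 2.4166
  grad(y) = 17.8332, v = y - alpha*grad = -0.7898
  prox(v) = soft_thresh(-0.7898, 0.1043) = -0.6855
Iteration 2: beta = 0.3333, y = -0.6855 + 0.3333*(-0.6855 - 2.4166) = -1.7196
  grad(y) = 9.5609, v = y - alpha*grad = -3.4386
  prox(v) = soft_thresh(-3.4386, 0.1043) = -3.3343
Iteration 3: beta = 0.5, y = -3.3343 + 0.5*(-3.3343 + 0.6855) = -4.6587
  grad(y) = 3.6825, v = y - alpha*grad = -5.3208
  prox(v) = soft_thresh(-5.3208, 0.1043) = -5.2166
f(x_3) = 1*(-5.2166)^2 + 13*(-5.2166) + 0.58*|-5.2166| = -37.5772


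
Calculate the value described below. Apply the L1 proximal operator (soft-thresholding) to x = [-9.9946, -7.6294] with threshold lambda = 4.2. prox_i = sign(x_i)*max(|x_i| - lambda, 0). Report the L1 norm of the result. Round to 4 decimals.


Soft-thresholding with lambda = 4.2:
prox(-9.9946) = sign(-9.9946)*max(|-9.9946| - 4.2, 0) = -5.7946
prox(-7.6294) = sign(-7.6294)*max(|-7.6294| - 4.2, 0) = -3.4294
prox(x) = [-5.7946, -3.4294]
||prox(x)||_1 = 5.7946 + 3.4294 = 9.224


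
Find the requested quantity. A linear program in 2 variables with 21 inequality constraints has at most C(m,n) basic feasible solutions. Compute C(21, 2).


Each vertex corresponds to some choice of n active constraints out of m, so the number of vertices is at most C(m, n) = m! / (n!(m-n)!).
m = 21, n = 2
Numerator: 21 * 20
Denominator: 2! = 2
C(21, 2) = 210


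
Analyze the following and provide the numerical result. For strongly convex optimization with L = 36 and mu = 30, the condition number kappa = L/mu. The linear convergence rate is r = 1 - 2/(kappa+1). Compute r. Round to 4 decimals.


Step 1: Compute the condition number.
kappa = L/mu = 36/30 = 1.2
Step 2: Compute the convergence rate.
r = 1 - 2/(kappa + 1) = 1 - 2*mu/(L + mu) = (L - mu)/(L + mu) = 6/66 = 0.0909


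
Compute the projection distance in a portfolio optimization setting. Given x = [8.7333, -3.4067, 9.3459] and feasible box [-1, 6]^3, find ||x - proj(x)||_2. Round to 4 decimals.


Project each component onto [-1, 6].
clip(8.7333) = 6.0, clip(-3.4067) = -1.0, clip(9.3459) = 6.0
Projection = [6.0, -1.0, 6.0]
Squared diffs: [7.4709, 5.7922, 11.195]
Distance = sqrt(24.4581) = 4.9455


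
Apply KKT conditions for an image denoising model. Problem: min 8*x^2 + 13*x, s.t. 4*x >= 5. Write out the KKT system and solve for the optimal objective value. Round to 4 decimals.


Step 1: Try lambda = 0 (constraint inactive).
x_unc = -13/(2*8) = -0.8125
Check: 4*-0.8125 = -3.25 < 5 -- violated!
Step 2: Constraint must be active: 4*x = 5
x* = 5/4 = 1.25
lambda = (2*8*1.25 + 13)/4 = 8.25
Step 3: Compute optimal value.
f(x*) = 8*1.25^2 + 13*1.25 = 28.75


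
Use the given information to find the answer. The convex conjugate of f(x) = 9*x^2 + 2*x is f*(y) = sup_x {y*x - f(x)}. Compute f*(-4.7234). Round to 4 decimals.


f*(y) = sup_x {y*x - a*x^2 - b*x} = sup_x {(y-b)*x - a*x^2}
FOC: (y - b) - 2a*x = 0 => x* = (y - b)/(2a)
x* = (-4.7234 - 2)/(2*9) = -0.3735
f*(-4.7234) = (y-b)^2/(4a) = (-4.7234 - 2)^2/(4*9)
= 45.2041/36 = 1.2557


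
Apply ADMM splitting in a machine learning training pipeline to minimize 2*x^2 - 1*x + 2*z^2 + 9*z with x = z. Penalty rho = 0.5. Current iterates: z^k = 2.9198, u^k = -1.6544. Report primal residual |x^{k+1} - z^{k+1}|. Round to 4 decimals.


ADMM iteration with rho = 0.5, z^k = 2.9198, u^k = -1.6544
Step 1: x-update.
Minimize 2*x^2 - 1*x + (0.5/2)*(x - 2.9198 - 1.6544)^2
FOC: (2*2 + 0.5)*x = 1 + 0.5*(2.9198 + 1.6544)
x^{k+1} = 0.7305
Step 2: z-update.
Minimize 2*z^2 + 9*z + (0.5/2)*(0.7305 - z - 1.6544)^2
FOC: (2*2 + 0.5)*z = -9 + 0.5*(0.7305 - 1.6544)
z^{k+1} = -2.1027
Step 3: u-update.
u^{k+1} = -1.6544 + 0.7305 + 2.1027 = 1.1787
Step 4: Primal residual = |0.7305 + 2.1027| = 2.8331


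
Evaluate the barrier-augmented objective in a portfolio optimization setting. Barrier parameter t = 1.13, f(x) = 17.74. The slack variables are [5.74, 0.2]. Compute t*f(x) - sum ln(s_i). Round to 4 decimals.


Step 1: Compute log-barrier.
ln values: [1.7475, -1.6094]
phi = -(1.7475 - 1.6094) = -0.138
Step 2: Compute augmented objective.
t*f(x) = 1.13*17.74 = 20.0462
Total = 20.0462 - 0.138 = 19.9082


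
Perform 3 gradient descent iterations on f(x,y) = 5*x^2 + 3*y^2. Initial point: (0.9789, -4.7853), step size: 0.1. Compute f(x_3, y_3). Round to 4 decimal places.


Gradient descent on f(x,y) = 5*x^2 + 3*y^2.
Starting point: (0.9789, -4.7853), alpha = 0.1
Step 1: grad_x = 2*5*0.9789 = 9.789, grad_y = 2*3*-4.7853 = -28.7118
  x_1 = 0.9789 - 0.1*9.789 = 0.0
  y_1 = -4.7853 - 0.1*-28.7118 = -1.9141
Step 2: grad_x = 2*5*0.0 = 0.0, grad_y = 2*3*-1.9141 = -11.4847
  x_2 = 0.0 - 0.1*0.0 = 0.0
  y_2 = -1.9141 - 0.1*-11.4847 = -0.7656
Step 3: grad_x = 2*5*0.0 = 0.0, grad_y = 2*3*-0.7656 = -4.5939
  x_3 = 0.0 - 0.1*0.0 = 0.0
  y_3 = -0.7656 - 0.1*-4.5939 = -0.3063
f(0.0, -0.3063) = 5*0.0^2 + 3*(-0.3063)^2 = 0.2814


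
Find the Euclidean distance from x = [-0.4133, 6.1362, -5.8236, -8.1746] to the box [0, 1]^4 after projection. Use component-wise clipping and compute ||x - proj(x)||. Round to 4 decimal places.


Project each component onto [0, 1].
clip(-0.4133) = 0.0, clip(6.1362) = 1.0, clip(-5.8236) = 0.0, clip(-8.1746) = 0.0
Projection = [0.0, 1.0, 0.0, 0.0]
Squared diffs: [0.1708, 26.3806, 33.9143, 66.8241]
Distance = sqrt(127.2898) = 11.2823


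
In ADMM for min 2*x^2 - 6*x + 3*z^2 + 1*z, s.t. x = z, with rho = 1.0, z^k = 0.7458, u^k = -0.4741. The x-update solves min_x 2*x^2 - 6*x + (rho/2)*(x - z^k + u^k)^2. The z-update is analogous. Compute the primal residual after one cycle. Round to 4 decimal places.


ADMM iteration with rho = 1.0, z^k = 0.7458, u^k = -0.4741
Step 1: x-update.
Minimize 2*x^2 - 6*x + (1.0/2)*(x - 0.7458 - 0.4741)^2
FOC: (2*2 + 1.0)*x = 6 + 1.0*(0.7458 + 0.4741)
x^{k+1} = 1.444
Step 2: z-update.
Minimize 3*z^2 + 1*z + (1.0/2)*(1.444 - z - 0.4741)^2
FOC: (2*3 + 1.0)*z = -1 + 1.0*(1.444 - 0.4741)
z^{k+1} = -0.0043
Step 3: u-update.
u^{k+1} = -0.4741 + 1.444 + 0.0043 = 0.9742
Step 4: Primal residual = |1.444 + 0.0043| = 1.4483


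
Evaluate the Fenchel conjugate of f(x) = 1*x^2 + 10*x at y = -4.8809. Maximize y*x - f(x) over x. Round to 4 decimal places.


f*(y) = sup_x {y*x - a*x^2 - b*x} = sup_x {(y-b)*x - a*x^2}
FOC: (y - b) - 2a*x = 0 => x* = (y - b)/(2a)
x* = (-4.8809 - 10)/(2*1) = -7.4405
f*(-4.8809) = (y-b)^2/(4a) = (-4.8809 - 10)^2/(4*1)
= 221.4412/4 = 55.3603


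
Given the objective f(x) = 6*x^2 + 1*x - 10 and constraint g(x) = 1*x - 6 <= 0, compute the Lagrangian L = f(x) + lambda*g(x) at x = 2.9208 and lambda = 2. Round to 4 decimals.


Step 1: Evaluate f(x).
f(2.9208) = 6*2.9208^2 + 1*2.9208 - 10 = 44.1072
Step 2: Evaluate g(x).
g(2.9208) = 1*2.9208 - 6 = -3.0792
Step 3: Compute Lagrangian.
L = 44.1072 + 2*-3.0792 = 37.9488


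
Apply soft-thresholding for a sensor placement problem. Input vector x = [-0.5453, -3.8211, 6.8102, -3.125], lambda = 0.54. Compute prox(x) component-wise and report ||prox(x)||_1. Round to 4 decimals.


Soft-thresholding with lambda = 0.54:
prox(-0.5453) = sign(-0.5453)*max(|-0.5453| - 0.54, 0) = -0.0053
prox(-3.8211) = sign(-3.8211)*max(|-3.8211| - 0.54, 0) = -3.2811
prox(6.8102) = sign(6.8102)*max(|6.8102| - 0.54, 0) = 6.2702
prox(-3.125) = sign(-3.125)*max(|-3.125| - 0.54, 0) = -2.585
prox(x) = [-0.0053, -3.2811, 6.2702, -2.585]
||prox(x)||_1 = 0.0053 + 3.2811 + 6.2702 + 2.585 = 12.1416


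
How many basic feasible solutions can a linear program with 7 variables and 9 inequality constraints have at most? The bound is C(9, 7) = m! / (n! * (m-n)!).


Each vertex corresponds to some choice of n active constraints out of m, so the number of vertices is at most C(m, n) = m! / (n!(m-n)!).
m = 9, n = 7
Numerator: 9 * 8 * 7 * 6 * 5 * 4 * 3
Denominator: 7! = 5040
C(9, 7) = 36


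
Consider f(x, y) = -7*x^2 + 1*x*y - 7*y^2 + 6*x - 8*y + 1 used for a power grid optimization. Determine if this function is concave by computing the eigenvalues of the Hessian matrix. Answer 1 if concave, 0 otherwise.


The Hessian of f(x,y) = -7*x^2 + 1*x*y - 7*y^2 + 6*x - 8*y + 1 is:
H = [[-14, 1], [1, -14]]
Trace = -14 - 14 = -28
Determinant = -14*-14 - (1)^2 = 195
Discriminant = (-28)^2 - 4*195 = 4.0
Eigenvalues: lambda_1 = -15.0, lambda_2 = -13.0
The function is concave.

1


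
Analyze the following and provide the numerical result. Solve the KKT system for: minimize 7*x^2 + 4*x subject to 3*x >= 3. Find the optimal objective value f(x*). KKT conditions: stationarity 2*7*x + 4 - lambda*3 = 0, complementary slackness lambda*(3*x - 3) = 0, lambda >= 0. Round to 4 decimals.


Step 1: Try lambda = 0 (constraint inactive).
x_unc = -4/(2*7) = -0.2857
Check: 3*-0.2857 = -0.8571 < 3 -- violated!
Step 2: Constraint must be active: 3*x = 3
x* = 3/3 = 1.0
lambda = (2*7*1.0 + 4)/3 = 6.0
Step 3: Compute optimal value.
f(x*) = 7*1.0^2 + 4*1.0 = 11.0


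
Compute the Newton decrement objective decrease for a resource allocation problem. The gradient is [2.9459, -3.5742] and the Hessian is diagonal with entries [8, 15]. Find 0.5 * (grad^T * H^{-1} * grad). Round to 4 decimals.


Step 1: H is diagonal, so H^(-1) * g = [0.3682, -0.2383].
Step 2: g^T H^(-1) g = sum_i g_i^2 / H_ii
  = (2.9459)^2/8 + (-3.5742)^2/15
  = 1.0848 + 0.8517 = 1.9365
Step 3: Objective decrease = 0.5 * g^T H^(-1) g = 0.9682


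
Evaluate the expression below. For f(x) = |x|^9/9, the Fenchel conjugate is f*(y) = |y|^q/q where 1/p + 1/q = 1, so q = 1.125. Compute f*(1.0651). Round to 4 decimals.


The conjugate exponent q satisfies 1/p + 1/q = 1.
p = 9, so q = 9/(9 - 1) = 1.125
|y|^q = 1.0651^1.125 = 1.0735
f*(1.0651) = 1.0735 / 1.125 = 0.9542


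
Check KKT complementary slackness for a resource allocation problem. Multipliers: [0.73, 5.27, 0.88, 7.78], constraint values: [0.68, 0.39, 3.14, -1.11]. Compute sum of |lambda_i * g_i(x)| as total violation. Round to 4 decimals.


KKT complementary slackness check:
lambda_1 * g_1 = 0.73 * 0.68 = 0.4964
lambda_2 * g_2 = 5.27 * 0.39 = 2.0553
lambda_3 * g_3 = 0.88 * 3.14 = 2.7632
lambda_4 * g_4 = 7.78 * -1.11 = -8.6358
Total violation = 0.4964 + 2.0553 + 2.7632 + 8.6358 = 13.9507


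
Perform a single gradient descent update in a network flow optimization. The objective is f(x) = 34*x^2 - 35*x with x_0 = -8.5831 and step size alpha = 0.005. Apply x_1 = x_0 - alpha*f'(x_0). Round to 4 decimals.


We compute the gradient at x_0 and apply the update.
f'(x) = 68*x - 35
f'(-8.5831) = 68*-8.5831 - 35 = -618.6508
x_1 = -8.5831 - 0.005*-618.6508 = -5.4898


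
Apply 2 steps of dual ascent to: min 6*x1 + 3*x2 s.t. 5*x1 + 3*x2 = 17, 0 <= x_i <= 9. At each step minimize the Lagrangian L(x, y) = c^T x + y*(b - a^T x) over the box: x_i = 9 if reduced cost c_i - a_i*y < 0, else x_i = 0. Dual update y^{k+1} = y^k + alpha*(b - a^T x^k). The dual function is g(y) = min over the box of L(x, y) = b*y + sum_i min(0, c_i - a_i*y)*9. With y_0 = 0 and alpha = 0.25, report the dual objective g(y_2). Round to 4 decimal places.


Dual ascent for LP: min 6*x1 + 3*x2, 5*x1 + 3*x2 = 17, 0 <= x_i <= 9
Step 1: y^k = 0.0, reduced costs: (6.0, 3.0)
  x^k = (0.0, 0.0), subgradient = b - a^T x = 17.0
  y^{k+1} = 0.0 + 0.25*17.0 = 4.25
Step 2: y^k = 4.25, reduced costs: (-15.25, -9.75)
  x^k = (9.0, 9.0), subgradient = b - a^T x = -55.0
  y^{k+1} = 4.25 + 0.25*-55.0 = -9.5
Dual objective at y_2 = -9.5: reduced costs (53.5, 31.5), box minimizer x = (0.0, 0.0)
g(y_2) = b*y + (c1 - a1*y)*x1 + (c2 - a2*y)*x2 = 17*(-9.5) + 53.5*0.0 + 31.5*0.0 = -161.5 + 0.0 + 0.0 = -161.5


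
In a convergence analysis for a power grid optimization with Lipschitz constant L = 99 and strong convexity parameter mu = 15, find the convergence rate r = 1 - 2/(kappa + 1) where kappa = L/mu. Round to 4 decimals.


Step 1: Compute the condition number.
kappa = L/mu = 99/15 = 6.6
Step 2: Compute the convergence rate.
r = 1 - 2/(kappa + 1) = 1 - 2*mu/(L + mu) = (L - mu)/(L + mu) = 84/114 = 0.7368


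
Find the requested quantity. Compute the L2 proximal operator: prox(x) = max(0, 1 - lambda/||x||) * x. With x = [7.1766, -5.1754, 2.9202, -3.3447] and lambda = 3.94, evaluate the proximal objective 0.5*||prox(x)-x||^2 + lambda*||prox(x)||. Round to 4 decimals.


Step 1: Compute ||x||.
||x|| = 9.8996
Step 2: Compute scaling factor.
scale = max(0, 1 - 3.94/9.8996) = 0.602
Step 3: prox(x) = [4.3204, -3.1156, 1.758, -2.0135]
||prox(x)|| = 5.9596
Step 4: Proximal objective.
0.5*||prox-x||^2 = 7.7618
lambda*||prox|| = 23.4808
Total = 31.2428


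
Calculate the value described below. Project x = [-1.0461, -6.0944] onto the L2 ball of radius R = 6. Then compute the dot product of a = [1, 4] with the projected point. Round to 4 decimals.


Step 1: Compute ||x|| (intermediates to 6 decimals).
||x|| = sqrt((-1.0461)^2 + (-6.0944)^2) = 6.183529
Step 2: Project.
Since ||x|| > R, scale = R/||x|| = 6/6.183529 = 0.97032, proj(x) = scale * x
proj(x) = [-1.015052, -5.913518]
Step 3: Dot product.
a^T * proj(x) = 1*(-1.015052) + 4*(-5.913518) = -24.6691


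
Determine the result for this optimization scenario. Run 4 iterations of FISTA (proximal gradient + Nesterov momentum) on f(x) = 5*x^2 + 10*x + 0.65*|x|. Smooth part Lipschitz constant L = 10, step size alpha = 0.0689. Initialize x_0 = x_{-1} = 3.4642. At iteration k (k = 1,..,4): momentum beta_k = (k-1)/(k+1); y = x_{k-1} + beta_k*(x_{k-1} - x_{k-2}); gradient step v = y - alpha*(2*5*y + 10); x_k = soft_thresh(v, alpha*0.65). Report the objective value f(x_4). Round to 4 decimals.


FISTA on f(x) = 5*x^2 + 10*x + 0.65*|x|
L = 10, alpha = 0.0689
Iteration 1: beta = 0.0, y = 3.4642 + 0.0*(3.4642 - 3.4642) = 3.4642
  grad(y) = 44.642, v = y - alpha*grad = 0.3884
  prox(v) = soft_thresh(0.3884, 0.0448) = 0.3436
Iteration 2: beta = 0.3333, y = 0.3436 + 0.3333*(0.3436 - 3.4642) = -0.6966
  grad(y) = 3.0337, v = y - alpha*grad = -0.9057
  prox(v) = soft_thresh(-0.9057, 0.0448) = -0.8609
Iteration 3: beta = 0.5, y = -0.8609 + 0.5*(-0.8609 - 0.3436) = -1.4631
  grad(y) = -4.6309, v = y - alpha*grad = -1.144
  prox(v) = soft_thresh(-1.144, 0.0448) = -1.0992
Iteration 4: beta = 0.6, y = -1.0992 + 0.6*(-1.0992 + 0.8609) = -1.2423
  grad(y) = -2.4226, v = y - alpha*grad = -1.0753
  prox(v) = soft_thresh(-1.0753, 0.0448) = -1.0306
f(x_4) = 5*(-1.0306)^2 + 10*(-1.0306) + 0.65*|-1.0306| = -4.3255


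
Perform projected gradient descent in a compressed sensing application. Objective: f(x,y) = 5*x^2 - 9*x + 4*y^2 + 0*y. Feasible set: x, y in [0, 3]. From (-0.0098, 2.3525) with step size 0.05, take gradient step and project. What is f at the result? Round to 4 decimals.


Step 1: Compute gradient at (-0.0098, 2.3525).
grad_x = 2*5*-0.0098 - 9 = -9.098
grad_y = 2*4*2.3525 + 0 = 18.82
Step 2: Gradient step.
x_raw = -0.0098 - 0.05*-9.098 = 0.4451
y_raw = 2.3525 - 0.05*18.82 = 1.4115
Step 3: Project onto [0, 3].
x_proj = clip(0.4451) = 0.4451
y_proj = clip(1.4115) = 1.4115
Step 4: Evaluate f.
f(0.4451, 1.4115) = 4.954


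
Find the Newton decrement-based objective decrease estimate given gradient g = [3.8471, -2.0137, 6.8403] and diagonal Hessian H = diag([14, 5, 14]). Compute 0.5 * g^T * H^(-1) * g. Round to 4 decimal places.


Step 1: H is diagonal, so H^(-1) * g = [0.2748, -0.4027, 0.4886].
Step 2: g^T H^(-1) g = sum_i g_i^2 / H_ii
  = (3.8471)^2/14 + (-2.0137)^2/5 + (6.8403)^2/14
  = 1.0572 + 0.811 + 3.3421 = 5.2103
Step 3: Objective decrease = 0.5 * g^T H^(-1) g = 2.6051


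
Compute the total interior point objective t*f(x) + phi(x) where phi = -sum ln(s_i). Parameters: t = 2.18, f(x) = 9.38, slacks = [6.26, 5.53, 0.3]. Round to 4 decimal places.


Step 1: Compute log-barrier.
ln values: [1.8342, 1.7102, -1.204]
phi = -(1.8342 + 1.7102 - 1.204) = -2.3404
Step 2: Compute augmented objective.
t*f(x) = 2.18*9.38 = 20.4484
Total = 20.4484 - 2.3404 = 18.108


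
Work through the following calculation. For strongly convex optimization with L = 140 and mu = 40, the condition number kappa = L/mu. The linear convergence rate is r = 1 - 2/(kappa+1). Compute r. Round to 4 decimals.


Step 1: Compute the condition number.
kappa = L/mu = 140/40 = 3.5
Step 2: Compute the convergence rate.
r = 1 - 2/(kappa + 1) = 1 - 2*mu/(L + mu) = (L - mu)/(L + mu) = 100/180 = 0.5556


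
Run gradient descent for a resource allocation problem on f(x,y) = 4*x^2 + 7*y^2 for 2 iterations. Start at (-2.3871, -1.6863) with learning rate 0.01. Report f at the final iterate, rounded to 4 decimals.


Gradient descent on f(x,y) = 4*x^2 + 7*y^2.
Starting point: (-2.3871, -1.6863), alpha = 0.01
Step 1: grad_x = 2*4*-2.3871 = -19.0968, grad_y = 2*7*-1.6863 = -23.6082
  x_1 = -2.3871 - 0.01*-19.0968 = -2.1961
  y_1 = -1.6863 - 0.01*-23.6082 = -1.4502
Step 2: grad_x = 2*4*-2.1961 = -17.5691, grad_y = 2*7*-1.4502 = -20.3031
  x_2 = -2.1961 - 0.01*-17.5691 = -2.0204
  y_2 = -1.4502 - 0.01*-20.3031 = -1.2472
f(-2.0204, -1.2472) = 4*(-2.0204)^2 + 7*(-1.2472)^2 = 27.2171


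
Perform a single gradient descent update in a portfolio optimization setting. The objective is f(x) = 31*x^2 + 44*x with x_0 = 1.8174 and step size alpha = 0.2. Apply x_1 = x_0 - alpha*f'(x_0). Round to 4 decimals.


We compute the gradient at x_0 and apply the update.
f'(x) = 62*x + 44
f'(1.8174) = 62*1.8174 + 44 = 156.6788
x_1 = 1.8174 - 0.2*156.6788 = -29.5184


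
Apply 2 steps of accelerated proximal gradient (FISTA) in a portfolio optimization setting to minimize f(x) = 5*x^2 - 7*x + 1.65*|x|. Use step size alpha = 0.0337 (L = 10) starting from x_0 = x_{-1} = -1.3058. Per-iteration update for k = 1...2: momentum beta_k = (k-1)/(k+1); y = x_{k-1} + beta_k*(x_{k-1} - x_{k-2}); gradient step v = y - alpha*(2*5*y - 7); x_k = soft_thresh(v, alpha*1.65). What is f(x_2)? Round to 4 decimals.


FISTA on f(x) = 5*x^2 - 7*x + 1.65*|x|
L = 10, alpha = 0.0337
Iteration 1: beta = 0.0, y = -1.3058 + 0.0*(-1.3058 + 1.3058) = -1.3058
  grad(y) = -20.058, v = y - alpha*grad = -0.6298
  prox(v) = soft_thresh(-0.6298, 0.0556) = -0.5742
Iteration 2: beta = 0.3333, y = -0.5742 + 0.3333*(-0.5742 + 1.3058) = -0.3304
  grad(y) = -10.3039, v = y - alpha*grad = 0.0169
  prox(v) = soft_thresh(0.0169, 0.0556) = 0.0
f(x_2) = 5*0.0^2 - 7*0.0 + 1.65*|0.0| = 0.0


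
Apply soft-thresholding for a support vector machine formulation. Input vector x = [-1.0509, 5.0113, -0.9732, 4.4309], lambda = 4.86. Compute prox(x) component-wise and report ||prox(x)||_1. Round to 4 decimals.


Soft-thresholding with lambda = 4.86:
prox(-1.0509) = sign(-1.0509)*max(|-1.0509| - 4.86, 0) = 0.0
prox(5.0113) = sign(5.0113)*max(|5.0113| - 4.86, 0) = 0.1513
prox(-0.9732) = sign(-0.9732)*max(|-0.9732| - 4.86, 0) = 0.0
prox(4.4309) = sign(4.4309)*max(|4.4309| - 4.86, 0) = 0.0
prox(x) = [0.0, 0.1513, 0.0, 0.0]
||prox(x)||_1 = 0.0 + 0.1513 + 0.0 + 0.0 = 0.1513


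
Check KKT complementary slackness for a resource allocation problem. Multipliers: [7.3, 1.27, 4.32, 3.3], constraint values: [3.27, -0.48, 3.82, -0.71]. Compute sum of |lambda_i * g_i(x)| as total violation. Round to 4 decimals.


KKT complementary slackness check:
lambda_1 * g_1 = 7.3 * 3.27 = 23.871
lambda_2 * g_2 = 1.27 * -0.48 = -0.6096
lambda_3 * g_3 = 4.32 * 3.82 = 16.5024
lambda_4 * g_4 = 3.3 * -0.71 = -2.343
Total violation = 23.871 + 0.6096 + 16.5024 + 2.343 = 43.326


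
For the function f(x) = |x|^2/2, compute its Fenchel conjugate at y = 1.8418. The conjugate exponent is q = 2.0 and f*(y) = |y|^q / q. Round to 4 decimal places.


The conjugate exponent q satisfies 1/p + 1/q = 1.
p = 2, so q = 2/(2 - 1) = 2.0
|y|^q = 1.8418^2.0 = 3.3922
f*(1.8418) = 3.3922 / 2.0 = 1.6961


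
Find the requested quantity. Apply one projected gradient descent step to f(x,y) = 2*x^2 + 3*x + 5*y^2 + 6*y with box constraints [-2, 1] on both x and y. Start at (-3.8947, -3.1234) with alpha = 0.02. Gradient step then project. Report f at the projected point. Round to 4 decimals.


Step 1: Compute gradient at (-3.8947, -3.1234).
grad_x = 2*2*-3.8947 + 3 = -12.5788
grad_y = 2*5*-3.1234 + 6 = -25.234
Step 2: Gradient step.
x_raw = -3.8947 - 0.02*-12.5788 = -3.6431
y_raw = -3.1234 - 0.02*-25.234 = -2.6187
Step 3: Project onto [-2, 1].
x_proj = clip(-3.6431) = -2.0
y_proj = clip(-2.6187) = -2.0
Step 4: Evaluate f.
f(-2.0, -2.0) = 10.0


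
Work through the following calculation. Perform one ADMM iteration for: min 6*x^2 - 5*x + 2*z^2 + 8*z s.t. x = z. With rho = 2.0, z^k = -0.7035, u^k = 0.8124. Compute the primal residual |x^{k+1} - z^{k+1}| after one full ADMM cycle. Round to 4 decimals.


ADMM iteration with rho = 2.0, z^k = -0.7035, u^k = 0.8124
Step 1: x-update.
Minimize 6*x^2 - 5*x + (2.0/2)*(x + 0.7035 + 0.8124)^2
FOC: (2*6 + 2.0)*x = 5 + 2.0*(-0.7035 - 0.8124)
x^{k+1} = 0.1406
Step 2: z-update.
Minimize 2*z^2 + 8*z + (2.0/2)*(0.1406 - z + 0.8124)^2
FOC: (2*2 + 2.0)*z = -8 + 2.0*(0.1406 + 0.8124)
z^{k+1} = -1.0157
Step 3: u-update.
u^{k+1} = 0.8124 + 0.1406 + 1.0157 = 1.9687
Step 4: Primal residual = |0.1406 + 1.0157| = 1.1563


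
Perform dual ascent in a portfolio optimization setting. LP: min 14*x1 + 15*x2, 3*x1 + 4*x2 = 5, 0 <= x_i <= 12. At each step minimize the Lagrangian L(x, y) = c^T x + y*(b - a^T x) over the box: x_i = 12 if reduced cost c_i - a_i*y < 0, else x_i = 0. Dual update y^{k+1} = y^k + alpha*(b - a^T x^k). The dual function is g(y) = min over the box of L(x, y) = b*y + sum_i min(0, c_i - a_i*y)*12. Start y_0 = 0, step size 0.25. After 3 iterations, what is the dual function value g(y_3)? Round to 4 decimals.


Dual ascent for LP: min 14*x1 + 15*x2, 3*x1 + 4*x2 = 5, 0 <= x_i <= 12
Step 1: y^k = 0.0, reduced costs: (14.0, 15.0)
  x^k = (0.0, 0.0), subgradient = b - a^T x = 5.0
  y^{k+1} = 0.0 + 0.25*5.0 = 1.25
Step 2: y^k = 1.25, reduced costs: (10.25, 10.0)
  x^k = (0.0, 0.0), subgradient = b - a^T x = 5.0
  y^{k+1} = 1.25 + 0.25*5.0 = 2.5
Step 3: y^k = 2.5, reduced costs: (6.5, 5.0)
  x^k = (0.0, 0.0), subgradient = b - a^T x = 5.0
  y^{k+1} = 2.5 + 0.25*5.0 = 3.75
Dual objective at y_3 = 3.75: reduced costs (2.75, 0.0), box minimizer x = (0.0, 0.0)
g(y_3) = b*y + (c1 - a1*y)*x1 + (c2 - a2*y)*x2 = 5*3.75 + 2.75*0.0 + 0.0*0.0 = 18.75 + 0.0 + 0.0 = 18.75


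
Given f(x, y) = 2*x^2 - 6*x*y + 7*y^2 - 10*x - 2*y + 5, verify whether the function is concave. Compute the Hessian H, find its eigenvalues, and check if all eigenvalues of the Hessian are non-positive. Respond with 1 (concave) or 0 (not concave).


The Hessian of f(x,y) = 2*x^2 - 6*x*y + 7*y^2 - 10*x - 2*y + 5 is:
H = [[4, -6], [-6, 14]]
Trace = 4 + 14 = 18
Determinant = 4*14 - (-6)^2 = 20
Discriminant = (18)^2 - 4*20 = 244.0
Eigenvalues: lambda_1 = 1.1898, lambda_2 = 16.8102
The function is not concave.

0


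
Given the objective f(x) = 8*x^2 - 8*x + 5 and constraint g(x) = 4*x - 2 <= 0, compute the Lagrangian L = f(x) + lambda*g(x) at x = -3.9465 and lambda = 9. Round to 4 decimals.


Step 1: Evaluate f(x).
f(-3.9465) = 8*(-3.9465)^2 - 8*(-3.9465) + 5 = 161.1709
Step 2: Evaluate g(x).
g(-3.9465) = 4*-3.9465 - 2 = -17.786
Step 3: Compute Lagrangian.
L = 161.1709 + 9*-17.786 = 1.0969


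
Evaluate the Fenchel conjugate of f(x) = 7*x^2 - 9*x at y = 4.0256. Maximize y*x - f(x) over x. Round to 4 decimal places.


f*(y) = sup_x {y*x - a*x^2 - b*x} = sup_x {(y-b)*x - a*x^2}
FOC: (y - b) - 2a*x = 0 => x* = (y - b)/(2a)
x* = (4.0256 + 9)/(2*7) = 0.9304
f*(4.0256) = (y-b)^2/(4a) = (4.0256 + 9)^2/(4*7)
= 169.6663/28 = 6.0595


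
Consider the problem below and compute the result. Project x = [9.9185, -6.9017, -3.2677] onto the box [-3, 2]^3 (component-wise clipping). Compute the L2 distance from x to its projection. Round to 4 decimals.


Project each component onto [-3, 2].
clip(9.9185) = 2.0, clip(-6.9017) = -3.0, clip(-3.2677) = -3.0
Projection = [2.0, -3.0, -3.0]
Squared diffs: [62.7026, 15.2233, 0.0717]
Distance = sqrt(77.9976) = 8.8316


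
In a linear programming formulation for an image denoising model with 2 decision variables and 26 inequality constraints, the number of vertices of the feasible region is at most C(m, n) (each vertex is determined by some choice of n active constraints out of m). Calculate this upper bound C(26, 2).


Each vertex corresponds to some choice of n active constraints out of m, so the number of vertices is at most C(m, n) = m! / (n!(m-n)!).
m = 26, n = 2
Numerator: 26 * 25
Denominator: 2! = 2
C(26, 2) = 325


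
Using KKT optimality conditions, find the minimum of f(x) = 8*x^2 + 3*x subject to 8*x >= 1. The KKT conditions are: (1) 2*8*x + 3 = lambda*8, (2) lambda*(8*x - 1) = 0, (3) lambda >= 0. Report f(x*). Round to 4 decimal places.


Step 1: Try lambda = 0 (constraint inactive).
x_unc = -3/(2*8) = -0.1875
Check: 8*-0.1875 = -1.5 < 1 -- violated!
Step 2: Constraint must be active: 8*x = 1
x* = 1/8 = 0.125
lambda = (2*8*0.125 + 3)/8 = 0.625
Step 3: Compute optimal value.
f(x*) = 8*0.125^2 + 3*0.125 = 0.5


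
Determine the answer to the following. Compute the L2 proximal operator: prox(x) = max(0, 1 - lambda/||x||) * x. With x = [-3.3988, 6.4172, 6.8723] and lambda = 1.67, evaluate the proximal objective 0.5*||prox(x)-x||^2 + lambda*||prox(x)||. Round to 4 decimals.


Step 1: Compute ||x||.
||x|| = 9.998
Step 2: Compute scaling factor.
scale = max(0, 1 - 1.67/9.998) = 0.833
Step 3: prox(x) = [-2.8311, 5.3453, 5.7244]
||prox(x)|| = 8.328
Step 4: Proximal objective.
0.5*||prox-x||^2 = 1.3945
lambda*||prox|| = 13.9078
Total = 15.3023


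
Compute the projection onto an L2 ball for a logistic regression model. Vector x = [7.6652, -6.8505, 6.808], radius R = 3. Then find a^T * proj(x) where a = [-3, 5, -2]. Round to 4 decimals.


Step 1: Compute ||x|| (intermediates to 6 decimals).
||x|| = sqrt(7.6652^2 + (-6.8505)^2 + 6.808^2) = 12.330187
Step 2: Project.
Since ||x|| > R, scale = R/||x|| = 3/12.330187 = 0.243305, proj(x) = scale * x
proj(x) = [1.864981, -1.666761, 1.65642]
Step 3: Dot product.
a^T * proj(x) = -3*1.864981 + 5*(-1.666761) - 2*1.65642 = -17.2416
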